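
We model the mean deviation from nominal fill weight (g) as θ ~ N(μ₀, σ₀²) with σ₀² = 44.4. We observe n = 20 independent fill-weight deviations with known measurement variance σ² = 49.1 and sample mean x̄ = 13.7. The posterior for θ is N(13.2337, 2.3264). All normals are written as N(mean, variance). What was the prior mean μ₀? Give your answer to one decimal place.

With known observation variance, the Normal–Normal posterior has precision τ_n = τ₀ + n/σ² and mean μ_n = (τ₀μ₀ + (n/σ²)x̄)/τ_n.
Here τ₀ = 1/44.4 = 0.022523 and τ_data = 20/49.1 = 0.407332, so τ_n = 0.429855.
Rearranging for μ₀: μ₀ = (μ_n·τ_n − τ_data·x̄)/τ₀ = (13.2337·0.429855 − 0.407332·13.7) / 0.022523 = 0.108124/0.022523 ≈ 4.8.

μ₀ = 4.8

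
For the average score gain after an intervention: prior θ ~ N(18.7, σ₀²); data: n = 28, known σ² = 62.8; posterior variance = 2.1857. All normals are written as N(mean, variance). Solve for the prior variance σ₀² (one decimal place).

σ₀² = 85.8

For the Normal–Normal model with known σ², precisions add: τ_n = τ₀ + n/σ².
So 1/σ₀² = 1/2.1857 − 28/62.8 = 0.457519 − 0.445860 = 0.011659.
Hence σ₀² = 1/0.011659 ≈ 85.8.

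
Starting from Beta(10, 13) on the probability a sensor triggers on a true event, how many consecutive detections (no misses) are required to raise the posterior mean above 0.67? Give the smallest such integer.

After k detections and 0 misses the posterior is Beta(10+k, 13), with mean (10+k)/(10+13+k).
Set (10+k)/(23+k) > 0.67 and solve: k > (0.67·23 − 10)/(1 − 0.67) = 16.394.
The smallest integer exceeding 16.394 is 17, and checking k=17: (27)/(40) = 0.6750 > 0.67.

k = 17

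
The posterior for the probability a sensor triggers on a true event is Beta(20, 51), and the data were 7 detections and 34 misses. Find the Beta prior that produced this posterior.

Beta(13, 17)

Under Beta–binomial conjugacy the posterior parameters are (a+s, b+f).
So a = 20 − 7 = 13 and b = 51 − 34 = 17.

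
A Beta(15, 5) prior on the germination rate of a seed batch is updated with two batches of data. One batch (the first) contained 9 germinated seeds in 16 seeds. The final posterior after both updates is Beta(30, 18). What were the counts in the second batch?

Sequential conjugate updates are equivalent to a single update on the pooled data, so total successes = posterior α − prior α and total failures = posterior β − prior β.
Total across both batches: 30−15=15 germinated seeds, 18−5=13 non-germinating seeds.
Subtract the first batch: 15−9=6 germinated seeds and 13−7=6 non-germinating seeds.

6 germinated seeds and 6 non-germinating seeds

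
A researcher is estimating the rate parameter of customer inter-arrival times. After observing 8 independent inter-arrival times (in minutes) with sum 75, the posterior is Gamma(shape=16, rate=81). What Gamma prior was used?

Gamma(shape=8, rate=6)

For an exponential likelihood with a Gamma(α, β) prior on the rate, n observations with total T give posterior Gamma(α+n, β+T).
So α = 16 − 8 = 8 and β = 81 − 75 = 6.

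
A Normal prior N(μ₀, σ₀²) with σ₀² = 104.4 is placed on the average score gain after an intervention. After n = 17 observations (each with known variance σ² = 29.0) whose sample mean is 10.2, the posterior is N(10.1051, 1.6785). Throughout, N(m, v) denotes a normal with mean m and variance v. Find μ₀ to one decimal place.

μ₀ = 4.3

With known observation variance, the Normal–Normal posterior has precision τ_n = τ₀ + n/σ² and mean μ_n = (τ₀μ₀ + (n/σ²)x̄)/τ_n.
Here τ₀ = 1/104.4 = 0.009579 and τ_data = 17/29.0 = 0.586207, so τ_n = 0.595786.
Rearranging for μ₀: μ₀ = (μ_n·τ_n − τ_data·x̄)/τ₀ = (10.1051·0.595786 − 0.586207·10.2) / 0.009579 = 0.041166/0.009579 ≈ 4.3.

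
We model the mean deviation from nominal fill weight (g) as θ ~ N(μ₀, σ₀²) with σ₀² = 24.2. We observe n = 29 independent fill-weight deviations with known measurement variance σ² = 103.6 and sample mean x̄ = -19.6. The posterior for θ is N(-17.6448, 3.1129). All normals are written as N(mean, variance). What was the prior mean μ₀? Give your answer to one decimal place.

With known observation variance, the Normal–Normal posterior has precision τ_n = τ₀ + n/σ² and mean μ_n = (τ₀μ₀ + (n/σ²)x̄)/τ_n.
Here τ₀ = 1/24.2 = 0.041322 and τ_data = 29/103.6 = 0.279923, so τ_n = 0.321245.
Rearranging for μ₀: μ₀ = (μ_n·τ_n − τ_data·x̄)/τ₀ = (-17.6448·0.321245 − 0.279923·-19.6) / 0.041322 = -0.181813/0.041322 ≈ -4.4.

μ₀ = -4.4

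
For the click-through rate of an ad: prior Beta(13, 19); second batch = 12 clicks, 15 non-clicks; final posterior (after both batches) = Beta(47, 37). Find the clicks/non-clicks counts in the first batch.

22 clicks and 3 non-clicks

Because Beta–binomial updating is additive in the counts, the combined data contributed (α_post−α_prior, β_post−β_prior) successes and failures.
Total across both batches: 47−13=34 clicks, 37−19=18 non-clicks.
Subtract the second batch: 34−12=22 clicks and 18−15=3 non-clicks.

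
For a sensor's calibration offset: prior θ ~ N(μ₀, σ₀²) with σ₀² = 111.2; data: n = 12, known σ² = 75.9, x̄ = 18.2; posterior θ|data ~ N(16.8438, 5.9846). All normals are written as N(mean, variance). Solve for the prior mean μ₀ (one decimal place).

The posterior mean is a precision-weighted average: μ_n = (τ₀μ₀ + τ_data·x̄)/(τ₀+τ_data), with τ₀=1/σ₀² and τ_data=n/σ².
Here τ₀ = 1/111.2 = 0.008993 and τ_data = 12/75.9 = 0.158103, so τ_n = 0.167096.
Rearranging for μ₀: μ₀ = (μ_n·τ_n − τ_data·x̄)/τ₀ = (16.8438·0.167096 − 0.158103·18.2) / 0.008993 = -0.062943/0.008993 ≈ -7.0.

μ₀ = -7.0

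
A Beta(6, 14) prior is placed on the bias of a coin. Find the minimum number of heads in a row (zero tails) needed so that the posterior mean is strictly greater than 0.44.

k = 6

After k heads and 0 tails the posterior is Beta(6+k, 14), with mean (6+k)/(6+14+k).
Set (6+k)/(20+k) > 0.44 and solve: k > (0.44·20 − 6)/(1 − 0.44) = 5.000.
The smallest integer exceeding 5.000 is 6, and checking k=6: (12)/(26) = 0.4615 > 0.44.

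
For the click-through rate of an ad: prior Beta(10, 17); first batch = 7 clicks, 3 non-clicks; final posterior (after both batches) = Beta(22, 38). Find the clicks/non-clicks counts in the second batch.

5 clicks and 18 non-clicks

Because Beta–binomial updating is additive in the counts, the combined data contributed (α_post−α_prior, β_post−β_prior) successes and failures.
Total across both batches: 22−10=12 clicks, 38−17=21 non-clicks.
Subtract the first batch: 12−7=5 clicks and 21−3=18 non-clicks.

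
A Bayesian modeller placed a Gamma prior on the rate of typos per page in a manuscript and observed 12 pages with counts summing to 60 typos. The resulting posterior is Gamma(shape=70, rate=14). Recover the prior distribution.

Gamma(shape=10, rate=2)

Gamma–Poisson conjugacy: posterior shape = α + Σxᵢ, posterior rate = β + n.
So α = 70 − 60 = 10 and β = 14 − 12 = 2.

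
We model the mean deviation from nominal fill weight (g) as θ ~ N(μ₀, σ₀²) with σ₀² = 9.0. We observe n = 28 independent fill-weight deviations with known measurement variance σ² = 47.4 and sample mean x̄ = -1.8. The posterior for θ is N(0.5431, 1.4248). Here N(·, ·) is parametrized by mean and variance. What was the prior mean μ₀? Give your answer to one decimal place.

The posterior mean is a precision-weighted average: μ_n = (τ₀μ₀ + τ_data·x̄)/(τ₀+τ_data), with τ₀=1/σ₀² and τ_data=n/σ².
Here τ₀ = 1/9.0 = 0.111111 and τ_data = 28/47.4 = 0.590717, so τ_n = 0.701828.
Rearranging for μ₀: μ₀ = (μ_n·τ_n − τ_data·x̄)/τ₀ = (0.5431·0.701828 − 0.590717·-1.8) / 0.111111 = 1.444453/0.111111 ≈ 13.0.

μ₀ = 13.0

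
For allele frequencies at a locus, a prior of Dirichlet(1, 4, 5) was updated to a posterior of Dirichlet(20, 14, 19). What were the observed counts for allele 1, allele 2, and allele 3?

For a Dirichlet(α) prior with multinomial counts c, the posterior is Dirichlet(α + c) componentwise.
Counts are posterior − prior componentwise: 20−1=19, 14−4=10, 19−5=14.

counts (19, 10, 14)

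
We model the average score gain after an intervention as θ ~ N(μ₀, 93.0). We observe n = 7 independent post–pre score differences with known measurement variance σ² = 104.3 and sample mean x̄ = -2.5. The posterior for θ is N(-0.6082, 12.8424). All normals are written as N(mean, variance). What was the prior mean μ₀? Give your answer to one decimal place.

μ₀ = 11.2

With known observation variance, the Normal–Normal posterior has precision τ_n = τ₀ + n/σ² and mean μ_n = (τ₀μ₀ + (n/σ²)x̄)/τ_n.
Here τ₀ = 1/93.0 = 0.010753 and τ_data = 7/104.3 = 0.067114, so τ_n = 0.077867.
Rearranging for μ₀: μ₀ = (μ_n·τ_n − τ_data·x̄)/τ₀ = (-0.6082·0.077867 − 0.067114·-2.5) / 0.010753 = 0.120426/0.010753 ≈ 11.2.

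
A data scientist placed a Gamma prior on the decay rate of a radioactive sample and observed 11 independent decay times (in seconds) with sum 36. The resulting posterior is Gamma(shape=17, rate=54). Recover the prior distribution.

Gamma(shape=6, rate=18)

Gamma–exponential conjugacy: posterior shape = α + n, posterior rate = β + Σtᵢ.
So α = 17 − 11 = 6 and β = 54 − 36 = 18.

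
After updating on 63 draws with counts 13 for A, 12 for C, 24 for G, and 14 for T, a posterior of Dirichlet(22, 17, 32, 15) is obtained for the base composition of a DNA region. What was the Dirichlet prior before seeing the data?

Dirichlet(9, 5, 8, 1)

For a Dirichlet(α) prior with multinomial counts c, the posterior is Dirichlet(α + c) componentwise.
Subtract each count from the matching posterior parameter: 22−13=9, 17−12=5, 32−24=8, 15−14=1.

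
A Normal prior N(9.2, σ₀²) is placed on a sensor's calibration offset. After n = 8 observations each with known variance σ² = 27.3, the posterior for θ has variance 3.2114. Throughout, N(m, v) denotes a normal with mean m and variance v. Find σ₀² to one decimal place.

For the Normal–Normal model with known σ², precisions add: τ_n = τ₀ + n/σ².
So 1/σ₀² = 1/3.2114 − 8/27.3 = 0.311391 − 0.293040 = 0.018351.
Hence σ₀² = 1/0.018351 ≈ 54.5.

σ₀² = 54.5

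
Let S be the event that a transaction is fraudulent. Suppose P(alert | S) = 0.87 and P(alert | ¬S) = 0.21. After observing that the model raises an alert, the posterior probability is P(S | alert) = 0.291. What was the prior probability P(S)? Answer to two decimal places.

In odds form, posterior odds = prior odds × likelihood ratio, so prior odds = posterior odds ÷ LR.
Posterior odds = 0.291/(1−0.291) = 0.4104. LR = 0.87/0.21 = 4.1429.
Prior odds = 0.4104/4.1429 = 0.0991, so P(S) = 0.0991/(1+0.0991) ≈ 0.09.

P(S) = 0.09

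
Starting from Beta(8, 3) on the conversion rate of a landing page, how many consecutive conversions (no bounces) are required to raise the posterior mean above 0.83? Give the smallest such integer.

After k conversions and 0 bounces the posterior is Beta(8+k, 3), with mean (8+k)/(8+3+k).
Set (8+k)/(11+k) > 0.83 and solve: k > (0.83·11 − 8)/(1 − 0.83) = 6.647.
The smallest integer exceeding 6.647 is 7, and checking k=7: (15)/(18) = 0.8333 > 0.83.

k = 7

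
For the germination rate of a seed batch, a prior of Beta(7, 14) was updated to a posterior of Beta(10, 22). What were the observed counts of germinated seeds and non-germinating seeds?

3 germinated seeds and 8 non-germinating seeds

Under Beta–binomial conjugacy the posterior parameters are (a+s, b+f).
Match parameters: s=10−7=3, f=22−14=8.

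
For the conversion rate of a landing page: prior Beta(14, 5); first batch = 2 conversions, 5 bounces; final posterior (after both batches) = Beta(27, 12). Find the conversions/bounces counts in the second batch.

11 conversions and 2 bounces

Sequential conjugate updates are equivalent to a single update on the pooled data, so total successes = posterior α − prior α and total failures = posterior β − prior β.
Total across both batches: 27−14=13 conversions, 12−5=7 bounces.
Subtract the first batch: 13−2=11 conversions and 7−5=2 bounces.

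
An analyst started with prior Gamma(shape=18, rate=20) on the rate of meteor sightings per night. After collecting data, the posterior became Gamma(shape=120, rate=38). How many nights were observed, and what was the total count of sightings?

n = 18 nights with total 102 sightings

Gamma–Poisson conjugacy: posterior shape = α + Σxᵢ, posterior rate = β + n.
Matching: Σxᵢ = 120 − 18 = 102 and n = 38 − 20 = 18.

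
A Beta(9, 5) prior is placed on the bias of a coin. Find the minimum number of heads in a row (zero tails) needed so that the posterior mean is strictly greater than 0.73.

After k heads and 0 tails the posterior is Beta(9+k, 5), with mean (9+k)/(9+5+k).
Set (9+k)/(14+k) > 0.73 and solve: k > (0.73·14 − 9)/(1 − 0.73) = 4.519.
The smallest integer exceeding 4.519 is 5, and checking k=5: (14)/(19) = 0.7368 > 0.73.

k = 5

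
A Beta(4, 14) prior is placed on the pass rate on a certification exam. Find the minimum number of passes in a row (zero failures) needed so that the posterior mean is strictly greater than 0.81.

k = 56

After k passes and 0 failures the posterior is Beta(4+k, 14), with mean (4+k)/(4+14+k).
Set (4+k)/(18+k) > 0.81 and solve: k > (0.81·18 − 4)/(1 − 0.81) = 55.684.
The smallest integer exceeding 55.684 is 56.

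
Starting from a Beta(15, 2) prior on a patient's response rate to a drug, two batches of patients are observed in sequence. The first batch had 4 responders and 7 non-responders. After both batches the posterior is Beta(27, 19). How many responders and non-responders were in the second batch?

Sequential conjugate updates are equivalent to a single update on the pooled data, so total successes = posterior α − prior α and total failures = posterior β − prior β.
Total across both batches: 27−15=12 responders, 19−2=17 non-responders.
Subtract the first batch: 12−4=8 responders and 17−7=10 non-responders.

8 responders and 10 non-responders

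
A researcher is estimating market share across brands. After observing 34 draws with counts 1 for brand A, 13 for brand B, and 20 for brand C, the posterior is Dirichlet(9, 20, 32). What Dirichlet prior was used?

For a Dirichlet(α) prior with multinomial counts c, the posterior is Dirichlet(α + c) componentwise.
Subtract each count from the matching posterior parameter: 9−1=8, 20−13=7, 32−20=12.

Dirichlet(8, 7, 12)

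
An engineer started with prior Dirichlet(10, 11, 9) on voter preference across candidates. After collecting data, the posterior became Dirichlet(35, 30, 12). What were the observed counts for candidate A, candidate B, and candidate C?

For a Dirichlet(α) prior with multinomial counts c, the posterior is Dirichlet(α + c) componentwise.
Counts are posterior − prior componentwise: 35−10=25, 30−11=19, 12−9=3.

counts (25, 19, 3)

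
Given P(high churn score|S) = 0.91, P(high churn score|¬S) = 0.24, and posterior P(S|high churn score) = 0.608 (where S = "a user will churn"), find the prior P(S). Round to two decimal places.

Bayes' rule in odds form gives O(S|E) = O(S)·[P(E|S)/P(E|¬S)], hence O(S) = O(S|E)/LR.
Posterior odds = 0.608/(1−0.608) = 1.5510. LR = 0.91/0.24 = 3.7917.
Prior odds = 1.5510/3.7917 = 0.4091, so P(S) = 0.4091/(1+0.4091) ≈ 0.29.

P(S) = 0.29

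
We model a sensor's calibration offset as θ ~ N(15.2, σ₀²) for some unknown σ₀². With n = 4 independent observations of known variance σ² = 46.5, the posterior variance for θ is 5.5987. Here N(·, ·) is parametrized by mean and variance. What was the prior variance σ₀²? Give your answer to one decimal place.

For the Normal–Normal model with known σ², precisions add: τ_n = τ₀ + n/σ².
So 1/σ₀² = 1/5.5987 − 4/46.5 = 0.178613 − 0.086022 = 0.092591.
Hence σ₀² = 1/0.092591 ≈ 10.8.

σ₀² = 10.8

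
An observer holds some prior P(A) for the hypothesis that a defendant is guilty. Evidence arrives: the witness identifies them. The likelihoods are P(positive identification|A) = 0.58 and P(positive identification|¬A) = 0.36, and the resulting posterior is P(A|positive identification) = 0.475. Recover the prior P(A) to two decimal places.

In odds form, posterior odds = prior odds × likelihood ratio, so prior odds = posterior odds ÷ LR.
Posterior odds = 0.475/(1−0.475) = 0.9048. LR = 0.58/0.36 = 1.6111.
Prior odds = 0.9048/1.6111 = 0.5616, so P(A) = 0.5616/(1+0.5616) ≈ 0.36.

P(A) = 0.36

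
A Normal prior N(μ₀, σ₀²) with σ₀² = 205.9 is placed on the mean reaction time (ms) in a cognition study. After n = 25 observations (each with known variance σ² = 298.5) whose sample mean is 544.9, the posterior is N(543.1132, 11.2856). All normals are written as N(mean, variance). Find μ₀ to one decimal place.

The posterior mean is a precision-weighted average: μ_n = (τ₀μ₀ + τ_data·x̄)/(τ₀+τ_data), with τ₀=1/σ₀² and τ_data=n/σ².
Here τ₀ = 1/205.9 = 0.004857 and τ_data = 25/298.5 = 0.083752, so τ_n = 0.088609.
Rearranging for μ₀: μ₀ = (μ_n·τ_n − τ_data·x̄)/τ₀ = (543.1132·0.088609 − 0.083752·544.9) / 0.004857 = 2.488253/0.004857 ≈ 512.3.

μ₀ = 512.3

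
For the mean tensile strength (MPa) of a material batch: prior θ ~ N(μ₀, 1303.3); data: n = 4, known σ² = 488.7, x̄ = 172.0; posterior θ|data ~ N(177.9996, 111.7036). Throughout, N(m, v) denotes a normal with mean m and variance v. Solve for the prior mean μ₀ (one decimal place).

μ₀ = 242.0

With known observation variance, the Normal–Normal posterior has precision τ_n = τ₀ + n/σ² and mean μ_n = (τ₀μ₀ + (n/σ²)x̄)/τ_n.
Here τ₀ = 1/1303.3 = 0.000767 and τ_data = 4/488.7 = 0.008185, so τ_n = 0.008952.
Rearranging for μ₀: μ₀ = (μ_n·τ_n − τ_data·x̄)/τ₀ = (177.9996·0.008952 − 0.008185·172.0) / 0.000767 = 0.185632/0.000767 ≈ 242.0.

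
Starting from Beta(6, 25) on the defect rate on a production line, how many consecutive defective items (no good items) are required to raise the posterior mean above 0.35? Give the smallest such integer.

After k defective items and 0 good items the posterior is Beta(6+k, 25), with mean (6+k)/(6+25+k).
Set (6+k)/(31+k) > 0.35 and solve: k > (0.35·31 − 6)/(1 − 0.35) = 7.462.
The smallest integer exceeding 7.462 is 8.

k = 8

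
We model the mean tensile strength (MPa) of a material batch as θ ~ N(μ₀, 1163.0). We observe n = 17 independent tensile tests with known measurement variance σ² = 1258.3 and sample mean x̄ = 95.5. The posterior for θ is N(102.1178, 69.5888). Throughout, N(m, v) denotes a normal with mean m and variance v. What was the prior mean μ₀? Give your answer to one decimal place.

μ₀ = 206.1

With known observation variance, the Normal–Normal posterior has precision τ_n = τ₀ + n/σ² and mean μ_n = (τ₀μ₀ + (n/σ²)x̄)/τ_n.
Here τ₀ = 1/1163.0 = 0.000860 and τ_data = 17/1258.3 = 0.013510, so τ_n = 0.014370.
Rearranging for μ₀: μ₀ = (μ_n·τ_n − τ_data·x̄)/τ₀ = (102.1178·0.014370 − 0.013510·95.5) / 0.000860 = 0.177228/0.000860 ≈ 206.1.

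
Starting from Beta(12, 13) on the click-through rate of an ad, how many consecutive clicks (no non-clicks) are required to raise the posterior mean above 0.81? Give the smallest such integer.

k = 44

After k clicks and 0 non-clicks the posterior is Beta(12+k, 13), with mean (12+k)/(12+13+k).
Set (12+k)/(25+k) > 0.81 and solve: k > (0.81·25 − 12)/(1 − 0.81) = 43.421.
The smallest integer exceeding 43.421 is 44, and checking k=44: (56)/(69) = 0.8116 > 0.81.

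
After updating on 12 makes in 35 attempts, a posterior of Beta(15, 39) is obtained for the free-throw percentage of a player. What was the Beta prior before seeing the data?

Beta(3, 16)

Beta is conjugate to the binomial likelihood: posterior = Beta(a+s, b+f).
So a = 15 − 12 = 3 and b = 39 − 23 = 16.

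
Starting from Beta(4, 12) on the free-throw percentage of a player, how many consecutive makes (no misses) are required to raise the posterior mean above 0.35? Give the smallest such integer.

k = 3

After k makes and 0 misses the posterior is Beta(4+k, 12), with mean (4+k)/(4+12+k).
Set (4+k)/(16+k) > 0.35 and solve: k > (0.35·16 − 4)/(1 − 0.35) = 2.462.
The smallest integer exceeding 2.462 is 3.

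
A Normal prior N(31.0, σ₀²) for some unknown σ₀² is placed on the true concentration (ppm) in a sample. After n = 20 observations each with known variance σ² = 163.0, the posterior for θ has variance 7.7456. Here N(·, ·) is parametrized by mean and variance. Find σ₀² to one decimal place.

σ₀² = 156.1

Posterior precision equals prior precision plus data precision: 1/σ_n² = 1/σ₀² + n/σ².
So 1/σ₀² = 1/7.7456 − 20/163.0 = 0.129106 − 0.122699 = 0.006407.
Hence σ₀² = 1/0.006407 ≈ 156.1.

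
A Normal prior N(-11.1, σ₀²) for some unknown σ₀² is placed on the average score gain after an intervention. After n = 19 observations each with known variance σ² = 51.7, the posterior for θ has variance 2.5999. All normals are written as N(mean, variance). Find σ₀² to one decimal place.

σ₀² = 58.4

Posterior precision equals prior precision plus data precision: 1/σ_n² = 1/σ₀² + n/σ².
So 1/σ₀² = 1/2.5999 − 19/51.7 = 0.384630 − 0.367505 = 0.017125.
Hence σ₀² = 1/0.017125 ≈ 58.4.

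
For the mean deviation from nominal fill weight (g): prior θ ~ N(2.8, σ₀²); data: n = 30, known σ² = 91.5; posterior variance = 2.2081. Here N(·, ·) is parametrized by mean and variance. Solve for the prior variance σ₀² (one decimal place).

For the Normal–Normal model with known σ², precisions add: τ_n = τ₀ + n/σ².
So 1/σ₀² = 1/2.2081 − 30/91.5 = 0.452878 − 0.327869 = 0.125009.
Hence σ₀² = 1/0.125009 ≈ 8.0.

σ₀² = 8.0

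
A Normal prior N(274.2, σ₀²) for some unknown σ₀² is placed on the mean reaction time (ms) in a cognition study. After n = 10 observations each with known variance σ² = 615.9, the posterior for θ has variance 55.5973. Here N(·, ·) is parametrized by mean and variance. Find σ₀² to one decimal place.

Posterior precision equals prior precision plus data precision: 1/σ_n² = 1/σ₀² + n/σ².
So 1/σ₀² = 1/55.5973 − 10/615.9 = 0.017986 − 0.016236 = 0.001750.
Hence σ₀² = 1/0.001750 ≈ 571.4.

σ₀² = 571.4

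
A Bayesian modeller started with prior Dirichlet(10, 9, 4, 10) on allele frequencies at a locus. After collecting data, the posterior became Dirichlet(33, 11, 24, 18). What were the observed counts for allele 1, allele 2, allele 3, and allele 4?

counts (23, 2, 20, 8)

For a Dirichlet(α) prior with multinomial counts c, the posterior is Dirichlet(α + c) componentwise.
Counts are posterior − prior componentwise: 33−10=23, 11−9=2, 24−4=20, 18−10=8.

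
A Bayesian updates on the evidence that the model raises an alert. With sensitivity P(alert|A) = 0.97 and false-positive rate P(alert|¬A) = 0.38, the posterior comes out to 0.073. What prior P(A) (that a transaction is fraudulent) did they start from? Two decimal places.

P(A) = 0.03

In odds form, posterior odds = prior odds × likelihood ratio, so prior odds = posterior odds ÷ LR.
Posterior odds = 0.073/(1−0.073) = 0.0787. LR = 0.97/0.38 = 2.5526.
Prior odds = 0.0787/2.5526 = 0.0308, so P(A) = 0.0308/(1+0.0308) ≈ 0.03.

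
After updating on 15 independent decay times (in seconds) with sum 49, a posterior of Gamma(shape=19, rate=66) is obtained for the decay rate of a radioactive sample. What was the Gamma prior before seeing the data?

Gamma(shape=4, rate=17)

Gamma–exponential conjugacy: posterior shape = α + n, posterior rate = β + Σtᵢ.
So α = 19 − 15 = 4 and β = 66 − 49 = 17.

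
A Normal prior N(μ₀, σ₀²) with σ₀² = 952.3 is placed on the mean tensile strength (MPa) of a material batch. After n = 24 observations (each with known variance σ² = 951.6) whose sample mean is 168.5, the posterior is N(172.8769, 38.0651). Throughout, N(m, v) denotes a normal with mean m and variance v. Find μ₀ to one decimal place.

μ₀ = 278.0

With known observation variance, the Normal–Normal posterior has precision τ_n = τ₀ + n/σ² and mean μ_n = (τ₀μ₀ + (n/σ²)x̄)/τ_n.
Here τ₀ = 1/952.3 = 0.001050 and τ_data = 24/951.6 = 0.025221, so τ_n = 0.026271.
Rearranging for μ₀: μ₀ = (μ_n·τ_n − τ_data·x̄)/τ₀ = (172.8769·0.026271 − 0.025221·168.5) / 0.001050 = 0.291911/0.001050 ≈ 278.0.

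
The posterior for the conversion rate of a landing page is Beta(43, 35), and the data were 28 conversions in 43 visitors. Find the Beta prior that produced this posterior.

A Beta(a, b) prior with s successes and f failures in binomial data gives a Beta(a+s, b+f) posterior.
So a = 43 − 28 = 15 and b = 35 − 15 = 20.

Beta(15, 20)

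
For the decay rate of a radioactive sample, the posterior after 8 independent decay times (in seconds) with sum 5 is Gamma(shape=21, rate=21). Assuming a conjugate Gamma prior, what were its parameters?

Gamma(shape=13, rate=16)

For an exponential likelihood with a Gamma(α, β) prior on the rate, n observations with total T give posterior Gamma(α+n, β+T).
So α = 21 − 8 = 13 and β = 21 − 5 = 16.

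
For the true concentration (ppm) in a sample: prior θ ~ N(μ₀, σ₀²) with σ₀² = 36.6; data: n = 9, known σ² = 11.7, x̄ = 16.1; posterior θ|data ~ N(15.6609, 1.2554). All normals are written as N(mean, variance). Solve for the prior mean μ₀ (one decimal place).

The posterior mean is a precision-weighted average: μ_n = (τ₀μ₀ + τ_data·x̄)/(τ₀+τ_data), with τ₀=1/σ₀² and τ_data=n/σ².
Here τ₀ = 1/36.6 = 0.027322 and τ_data = 9/11.7 = 0.769231, so τ_n = 0.796553.
Rearranging for μ₀: μ₀ = (μ_n·τ_n − τ_data·x̄)/τ₀ = (15.6609·0.796553 − 0.769231·16.1) / 0.027322 = 0.090118/0.027322 ≈ 3.3.

μ₀ = 3.3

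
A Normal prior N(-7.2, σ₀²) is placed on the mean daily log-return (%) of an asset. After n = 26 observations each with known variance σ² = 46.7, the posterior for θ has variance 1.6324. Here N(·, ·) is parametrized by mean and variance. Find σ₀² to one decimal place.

Posterior precision equals prior precision plus data precision: 1/σ_n² = 1/σ₀² + n/σ².
So 1/σ₀² = 1/1.6324 − 26/46.7 = 0.612595 − 0.556745 = 0.055850.
Hence σ₀² = 1/0.055850 ≈ 17.9.

σ₀² = 17.9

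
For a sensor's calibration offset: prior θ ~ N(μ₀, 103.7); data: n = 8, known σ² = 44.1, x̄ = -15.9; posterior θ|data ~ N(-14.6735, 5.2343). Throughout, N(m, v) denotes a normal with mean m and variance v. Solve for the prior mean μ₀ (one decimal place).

The posterior mean is a precision-weighted average: μ_n = (τ₀μ₀ + τ_data·x̄)/(τ₀+τ_data), with τ₀=1/σ₀² and τ_data=n/σ².
Here τ₀ = 1/103.7 = 0.009643 and τ_data = 8/44.1 = 0.181406, so τ_n = 0.191049.
Rearranging for μ₀: μ₀ = (μ_n·τ_n − τ_data·x̄)/τ₀ = (-14.6735·0.191049 − 0.181406·-15.9) / 0.009643 = 0.080998/0.009643 ≈ 8.4.

μ₀ = 8.4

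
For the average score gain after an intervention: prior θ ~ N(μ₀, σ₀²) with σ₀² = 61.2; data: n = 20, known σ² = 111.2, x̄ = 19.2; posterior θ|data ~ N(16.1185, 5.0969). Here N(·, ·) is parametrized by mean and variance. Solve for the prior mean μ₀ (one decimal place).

With known observation variance, the Normal–Normal posterior has precision τ_n = τ₀ + n/σ² and mean μ_n = (τ₀μ₀ + (n/σ²)x̄)/τ_n.
Here τ₀ = 1/61.2 = 0.016340 and τ_data = 20/111.2 = 0.179856, so τ_n = 0.196196.
Rearranging for μ₀: μ₀ = (μ_n·τ_n − τ_data·x̄)/τ₀ = (16.1185·0.196196 − 0.179856·19.2) / 0.016340 = -0.290850/0.016340 ≈ -17.8.

μ₀ = -17.8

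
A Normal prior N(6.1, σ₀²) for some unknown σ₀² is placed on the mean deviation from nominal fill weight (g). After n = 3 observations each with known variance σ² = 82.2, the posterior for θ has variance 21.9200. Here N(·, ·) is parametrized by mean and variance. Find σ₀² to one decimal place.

Posterior precision equals prior precision plus data precision: 1/σ_n² = 1/σ₀² + n/σ².
So 1/σ₀² = 1/21.9200 − 3/82.2 = 0.045620 − 0.036496 = 0.009124.
Hence σ₀² = 1/0.009124 ≈ 109.6.

σ₀² = 109.6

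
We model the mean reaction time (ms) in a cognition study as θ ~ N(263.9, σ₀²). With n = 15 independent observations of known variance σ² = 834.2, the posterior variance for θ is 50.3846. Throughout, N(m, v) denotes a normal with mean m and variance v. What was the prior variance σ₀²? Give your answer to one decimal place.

For the Normal–Normal model with known σ², precisions add: τ_n = τ₀ + n/σ².
So 1/σ₀² = 1/50.3846 − 15/834.2 = 0.019847 − 0.017981 = 0.001866.
Hence σ₀² = 1/0.001866 ≈ 535.9.

σ₀² = 535.9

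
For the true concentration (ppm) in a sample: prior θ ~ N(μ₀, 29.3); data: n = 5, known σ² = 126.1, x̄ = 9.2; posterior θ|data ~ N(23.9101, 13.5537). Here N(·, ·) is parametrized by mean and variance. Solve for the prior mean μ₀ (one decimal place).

μ₀ = 41.0

With known observation variance, the Normal–Normal posterior has precision τ_n = τ₀ + n/σ² and mean μ_n = (τ₀μ₀ + (n/σ²)x̄)/τ_n.
Here τ₀ = 1/29.3 = 0.034130 and τ_data = 5/126.1 = 0.039651, so τ_n = 0.073781.
Rearranging for μ₀: μ₀ = (μ_n·τ_n − τ_data·x̄)/τ₀ = (23.9101·0.073781 − 0.039651·9.2) / 0.034130 = 1.399322/0.034130 ≈ 41.0.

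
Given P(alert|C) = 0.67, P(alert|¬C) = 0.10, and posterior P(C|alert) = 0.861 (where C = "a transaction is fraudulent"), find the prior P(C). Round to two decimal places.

Bayes' rule in odds form gives O(C|E) = O(C)·[P(E|C)/P(E|¬C)], hence O(C) = O(C|E)/LR.
Posterior odds = 0.861/(1−0.861) = 6.1942. LR = 0.67/0.10 = 6.7000.
Prior odds = 6.1942/6.7000 = 0.9245, so P(C) = 0.9245/(1+0.9245) ≈ 0.48.

P(C) = 0.48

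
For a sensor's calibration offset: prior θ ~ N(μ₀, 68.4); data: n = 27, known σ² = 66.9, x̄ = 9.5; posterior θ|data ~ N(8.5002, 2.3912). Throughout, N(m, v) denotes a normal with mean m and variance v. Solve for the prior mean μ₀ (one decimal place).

μ₀ = -19.1

The posterior mean is a precision-weighted average: μ_n = (τ₀μ₀ + τ_data·x̄)/(τ₀+τ_data), with τ₀=1/σ₀² and τ_data=n/σ².
Here τ₀ = 1/68.4 = 0.014620 and τ_data = 27/66.9 = 0.403587, so τ_n = 0.418207.
Rearranging for μ₀: μ₀ = (μ_n·τ_n − τ_data·x̄)/τ₀ = (8.5002·0.418207 − 0.403587·9.5) / 0.014620 = -0.279233/0.014620 ≈ -19.1.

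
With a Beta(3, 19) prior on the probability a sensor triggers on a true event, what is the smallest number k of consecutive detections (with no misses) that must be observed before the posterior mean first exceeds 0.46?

After k detections and 0 misses the posterior is Beta(3+k, 19), with mean (3+k)/(3+19+k).
Set (3+k)/(22+k) > 0.46 and solve: k > (0.46·22 − 3)/(1 − 0.46) = 13.185.
The smallest integer exceeding 13.185 is 14.

k = 14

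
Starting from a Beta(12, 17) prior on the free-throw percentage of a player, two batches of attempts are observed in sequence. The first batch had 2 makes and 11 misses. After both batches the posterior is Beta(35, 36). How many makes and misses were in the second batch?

21 makes and 8 misses

Sequential conjugate updates are equivalent to a single update on the pooled data, so total successes = posterior α − prior α and total failures = posterior β − prior β.
Total across both batches: 35−12=23 makes, 36−17=19 misses.
Subtract the first batch: 23−2=21 makes and 19−11=8 misses.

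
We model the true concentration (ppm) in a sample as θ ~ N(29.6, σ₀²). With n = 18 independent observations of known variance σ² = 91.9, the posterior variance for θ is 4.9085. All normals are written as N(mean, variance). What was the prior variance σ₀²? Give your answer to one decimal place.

σ₀² = 127.2

For the Normal–Normal model with known σ², precisions add: τ_n = τ₀ + n/σ².
So 1/σ₀² = 1/4.9085 − 18/91.9 = 0.203728 − 0.195865 = 0.007863.
Hence σ₀² = 1/0.007863 ≈ 127.2.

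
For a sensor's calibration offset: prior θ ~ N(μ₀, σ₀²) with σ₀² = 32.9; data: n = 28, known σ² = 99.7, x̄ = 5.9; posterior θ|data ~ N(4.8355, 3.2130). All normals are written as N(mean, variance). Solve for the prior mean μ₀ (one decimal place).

μ₀ = -5.0

With known observation variance, the Normal–Normal posterior has precision τ_n = τ₀ + n/σ² and mean μ_n = (τ₀μ₀ + (n/σ²)x̄)/τ_n.
Here τ₀ = 1/32.9 = 0.030395 and τ_data = 28/99.7 = 0.280843, so τ_n = 0.311238.
Rearranging for μ₀: μ₀ = (μ_n·τ_n − τ_data·x̄)/τ₀ = (4.8355·0.311238 − 0.280843·5.9) / 0.030395 = -0.151982/0.030395 ≈ -5.0.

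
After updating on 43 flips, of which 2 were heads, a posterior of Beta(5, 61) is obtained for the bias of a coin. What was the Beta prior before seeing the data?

Beta(3, 20)

Beta is conjugate to the binomial likelihood: posterior = Beta(a+s, b+f).
So a = 5 − 2 = 3 and b = 61 − 41 = 20.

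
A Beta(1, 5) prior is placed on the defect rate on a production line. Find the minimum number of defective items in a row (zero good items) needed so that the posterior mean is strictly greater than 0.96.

k = 120

After k defective items and 0 good items the posterior is Beta(1+k, 5), with mean (1+k)/(1+5+k).
Set (1+k)/(6+k) > 0.96 and solve: k > (0.96·6 − 1)/(1 − 0.96) = 119.000.
The smallest integer exceeding 119.000 is 120.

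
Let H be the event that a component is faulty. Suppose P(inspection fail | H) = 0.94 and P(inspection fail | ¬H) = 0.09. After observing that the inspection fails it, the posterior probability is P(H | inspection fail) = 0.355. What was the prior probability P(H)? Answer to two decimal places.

In odds form, posterior odds = prior odds × likelihood ratio, so prior odds = posterior odds ÷ LR.
Posterior odds = 0.355/(1−0.355) = 0.5504. LR = 0.94/0.09 = 10.4444.
Prior odds = 0.5504/10.4444 = 0.0527, so P(H) = 0.0527/(1+0.0527) ≈ 0.05.

P(H) = 0.05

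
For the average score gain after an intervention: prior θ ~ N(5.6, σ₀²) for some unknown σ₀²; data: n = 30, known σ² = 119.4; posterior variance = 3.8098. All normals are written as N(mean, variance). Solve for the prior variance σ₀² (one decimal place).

Posterior precision equals prior precision plus data precision: 1/σ_n² = 1/σ₀² + n/σ².
So 1/σ₀² = 1/3.8098 − 30/119.4 = 0.262481 − 0.251256 = 0.011225.
Hence σ₀² = 1/0.011225 ≈ 89.1.

σ₀² = 89.1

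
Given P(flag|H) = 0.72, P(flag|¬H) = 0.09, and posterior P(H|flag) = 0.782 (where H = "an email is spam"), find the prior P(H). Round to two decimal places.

In odds form, posterior odds = prior odds × likelihood ratio, so prior odds = posterior odds ÷ LR.
Posterior odds = 0.782/(1−0.782) = 3.5872. LR = 0.72/0.09 = 8.0000.
Prior odds = 3.5872/8.0000 = 0.4484, so P(H) = 0.4484/(1+0.4484) ≈ 0.31.

P(H) = 0.31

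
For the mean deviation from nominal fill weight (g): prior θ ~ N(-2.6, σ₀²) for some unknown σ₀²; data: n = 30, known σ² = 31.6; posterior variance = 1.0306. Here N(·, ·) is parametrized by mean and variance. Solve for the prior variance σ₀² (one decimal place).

σ₀² = 47.8

For the Normal–Normal model with known σ², precisions add: τ_n = τ₀ + n/σ².
So 1/σ₀² = 1/1.0306 − 30/31.6 = 0.970309 − 0.949367 = 0.020942.
Hence σ₀² = 1/0.020942 ≈ 47.8.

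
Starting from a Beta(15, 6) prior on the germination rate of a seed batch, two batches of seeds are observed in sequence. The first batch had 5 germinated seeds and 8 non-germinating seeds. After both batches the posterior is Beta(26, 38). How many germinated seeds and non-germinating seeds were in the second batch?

6 germinated seeds and 24 non-germinating seeds

Because Beta–binomial updating is additive in the counts, the combined data contributed (α_post−α_prior, β_post−β_prior) successes and failures.
Total across both batches: 26−15=11 germinated seeds, 38−6=32 non-germinating seeds.
Subtract the first batch: 11−5=6 germinated seeds and 32−8=24 non-germinating seeds.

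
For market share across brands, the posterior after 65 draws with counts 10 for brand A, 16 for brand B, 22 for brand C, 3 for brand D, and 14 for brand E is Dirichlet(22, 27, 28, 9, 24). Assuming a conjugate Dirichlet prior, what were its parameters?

Dirichlet(12, 11, 6, 6, 10)

For a Dirichlet(α) prior with multinomial counts c, the posterior is Dirichlet(α + c) componentwise.
Subtract each count from the matching posterior parameter: 22−10=12, 27−16=11, 28−22=6, 9−3=6, 24−14=10.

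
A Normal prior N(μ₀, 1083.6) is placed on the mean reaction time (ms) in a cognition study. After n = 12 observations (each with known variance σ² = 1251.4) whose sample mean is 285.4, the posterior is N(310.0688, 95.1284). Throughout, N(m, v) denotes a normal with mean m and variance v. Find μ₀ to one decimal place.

The posterior mean is a precision-weighted average: μ_n = (τ₀μ₀ + τ_data·x̄)/(τ₀+τ_data), with τ₀=1/σ₀² and τ_data=n/σ².
Here τ₀ = 1/1083.6 = 0.000923 and τ_data = 12/1251.4 = 0.009589, so τ_n = 0.010512.
Rearranging for μ₀: μ₀ = (μ_n·τ_n − τ_data·x̄)/τ₀ = (310.0688·0.010512 − 0.009589·285.4) / 0.000923 = 0.522743/0.000923 ≈ 566.4.

μ₀ = 566.4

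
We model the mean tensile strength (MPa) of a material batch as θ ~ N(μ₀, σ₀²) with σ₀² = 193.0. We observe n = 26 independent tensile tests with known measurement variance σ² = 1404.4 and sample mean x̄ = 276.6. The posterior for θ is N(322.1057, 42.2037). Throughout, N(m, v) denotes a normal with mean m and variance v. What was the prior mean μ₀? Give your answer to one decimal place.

μ₀ = 484.7

The posterior mean is a precision-weighted average: μ_n = (τ₀μ₀ + τ_data·x̄)/(τ₀+τ_data), with τ₀=1/σ₀² and τ_data=n/σ².
Here τ₀ = 1/193.0 = 0.005181 and τ_data = 26/1404.4 = 0.018513, so τ_n = 0.023694.
Rearranging for μ₀: μ₀ = (μ_n·τ_n − τ_data·x̄)/τ₀ = (322.1057·0.023694 − 0.018513·276.6) / 0.005181 = 2.511277/0.005181 ≈ 484.7.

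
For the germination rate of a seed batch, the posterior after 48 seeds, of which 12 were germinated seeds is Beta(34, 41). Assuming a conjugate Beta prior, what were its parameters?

Beta is conjugate to the binomial likelihood: posterior = Beta(α+s, β+f).
So α = 34 − 12 = 22 and β = 41 − 36 = 5.

Beta(22, 5)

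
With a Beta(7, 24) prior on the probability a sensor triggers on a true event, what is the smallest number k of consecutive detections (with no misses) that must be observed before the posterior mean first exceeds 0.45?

After k detections and 0 misses the posterior is Beta(7+k, 24), with mean (7+k)/(7+24+k).
Set (7+k)/(31+k) > 0.45 and solve: k > (0.45·31 − 7)/(1 − 0.45) = 12.636.
The smallest integer exceeding 12.636 is 13, and checking k=13: (20)/(44) = 0.4545 > 0.45.

k = 13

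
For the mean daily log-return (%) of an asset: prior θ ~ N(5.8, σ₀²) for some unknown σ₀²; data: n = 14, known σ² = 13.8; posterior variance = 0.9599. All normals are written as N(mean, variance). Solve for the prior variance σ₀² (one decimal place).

For the Normal–Normal model with known σ², precisions add: τ_n = τ₀ + n/σ².
So 1/σ₀² = 1/0.9599 − 14/13.8 = 1.041775 − 1.014493 = 0.027282.
Hence σ₀² = 1/0.027282 ≈ 36.7.

σ₀² = 36.7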